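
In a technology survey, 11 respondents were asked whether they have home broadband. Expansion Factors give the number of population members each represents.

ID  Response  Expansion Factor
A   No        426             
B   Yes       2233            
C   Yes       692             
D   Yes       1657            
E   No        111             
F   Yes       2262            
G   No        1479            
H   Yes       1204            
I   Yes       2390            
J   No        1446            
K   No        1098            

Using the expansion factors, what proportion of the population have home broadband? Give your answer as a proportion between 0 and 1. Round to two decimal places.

0.70

Sum of weights for 'Yes' = 2233 + 692 + 1657 + 2262 + 1204 + 2390 = 10438
Total weight = 426 + 2233 + 692 + 1657 + 111 + 2262 + 1479 + 1204 + 2390 + 1446 + 1098 = 14998
Weighted proportion = 10438 / 14998 = 0.69595946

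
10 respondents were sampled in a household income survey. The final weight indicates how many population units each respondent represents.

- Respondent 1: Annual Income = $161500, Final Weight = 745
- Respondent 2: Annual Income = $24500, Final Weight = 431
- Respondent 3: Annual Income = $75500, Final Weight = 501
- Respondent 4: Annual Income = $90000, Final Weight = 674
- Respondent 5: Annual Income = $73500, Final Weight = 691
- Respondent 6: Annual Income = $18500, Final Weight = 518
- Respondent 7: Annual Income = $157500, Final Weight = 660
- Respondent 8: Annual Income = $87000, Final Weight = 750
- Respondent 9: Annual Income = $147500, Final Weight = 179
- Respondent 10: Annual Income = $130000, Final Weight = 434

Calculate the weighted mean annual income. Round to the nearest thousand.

97000

Weighted sum = 541756500
Sum of weights = 745 + 431 + 501 + 674 + 691 + 518 + 660 + 750 + 179 + 434 = 5583
Weighted mean = 541756500 / 5583 = 97036.808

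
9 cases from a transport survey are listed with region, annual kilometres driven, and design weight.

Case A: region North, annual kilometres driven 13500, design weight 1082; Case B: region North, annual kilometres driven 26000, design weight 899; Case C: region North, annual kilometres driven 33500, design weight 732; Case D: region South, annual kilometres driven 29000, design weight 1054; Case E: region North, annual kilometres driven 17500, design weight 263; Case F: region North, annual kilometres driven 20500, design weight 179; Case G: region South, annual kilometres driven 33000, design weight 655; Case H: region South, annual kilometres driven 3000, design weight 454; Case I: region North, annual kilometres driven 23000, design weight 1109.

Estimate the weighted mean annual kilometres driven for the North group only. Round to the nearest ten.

22580

North rows: A, B, C, E, F, I
Weighted sum = 13500×1082 + 26000×899 + 33500×732 + 17500×263 + 20500×179 + 23000×1109
  = 14607000 + 23374000 + 24522000 + 4602500 + 3669500 + 25507000 = 96282000
Sum of weights = 1082 + 899 + 732 + 263 + 179 + 1109 = 4264
Weighted mean = 96282000 / 4264 = 22580.206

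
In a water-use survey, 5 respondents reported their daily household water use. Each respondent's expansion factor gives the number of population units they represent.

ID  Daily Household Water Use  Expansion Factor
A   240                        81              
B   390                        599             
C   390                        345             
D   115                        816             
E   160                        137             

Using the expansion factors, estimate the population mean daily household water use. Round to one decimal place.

Weighted sum = 240×81 + 390×599 + 390×345 + 115×816 + 160×137
  = 503360
Sum of weights = 81 + 599 + 345 + 816 + 137 = 1978
Weighted mean = 503360 / 1978 = 254.47927

254.5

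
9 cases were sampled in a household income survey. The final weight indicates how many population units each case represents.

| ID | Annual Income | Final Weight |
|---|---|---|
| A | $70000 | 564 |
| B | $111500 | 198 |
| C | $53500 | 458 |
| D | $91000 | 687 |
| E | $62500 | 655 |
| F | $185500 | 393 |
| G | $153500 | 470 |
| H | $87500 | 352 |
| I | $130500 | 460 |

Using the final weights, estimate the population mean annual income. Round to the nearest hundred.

Weighted sum = 425391000
Sum of weights = 564 + 198 + 458 + 687 + 655 + 393 + 470 + 352 + 460 = 4237
Weighted mean = 425391000 / 4237 = 100399.1

100400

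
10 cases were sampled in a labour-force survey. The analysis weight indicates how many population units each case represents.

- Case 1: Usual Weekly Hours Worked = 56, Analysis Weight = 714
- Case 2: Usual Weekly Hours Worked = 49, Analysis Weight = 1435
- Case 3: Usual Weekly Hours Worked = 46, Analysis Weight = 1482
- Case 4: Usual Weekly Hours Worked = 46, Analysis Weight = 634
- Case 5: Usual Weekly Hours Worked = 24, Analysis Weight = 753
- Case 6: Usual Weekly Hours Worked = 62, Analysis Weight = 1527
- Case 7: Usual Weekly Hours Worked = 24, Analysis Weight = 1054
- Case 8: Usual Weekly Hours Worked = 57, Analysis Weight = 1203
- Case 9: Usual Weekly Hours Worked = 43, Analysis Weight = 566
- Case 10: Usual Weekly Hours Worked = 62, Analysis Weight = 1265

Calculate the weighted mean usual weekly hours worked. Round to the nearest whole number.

49

Weighted sum = 56×714 + 49×1435 + 46×1482 + 46×634 + 24×753 + 62×1527 + 24×1054 + 57×1203 + 43×566 + 62×1265
  = 39984 + 70315 + 68172 + 29164 + 18072 + 94674 + 25296 + 68571 + 24338 + 78430 = 517016
Sum of weights = 10633
Weighted mean = 517016 / 10633 = 48.623719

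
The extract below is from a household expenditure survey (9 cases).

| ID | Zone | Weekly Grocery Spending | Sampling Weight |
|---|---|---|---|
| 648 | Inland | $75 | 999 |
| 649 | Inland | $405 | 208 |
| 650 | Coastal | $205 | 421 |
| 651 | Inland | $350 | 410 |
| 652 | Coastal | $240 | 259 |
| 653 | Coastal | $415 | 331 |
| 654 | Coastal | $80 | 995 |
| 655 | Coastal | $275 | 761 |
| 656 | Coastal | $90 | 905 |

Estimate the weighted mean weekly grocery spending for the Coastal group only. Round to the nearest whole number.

179

Coastal rows: 650, 652, 653, 654, 655, 656
Weighted sum = 205×421 + 240×259 + 415×331 + 80×995 + 275×761 + 90×905
  = 86305 + 62160 + 137365 + 79600 + 209275 + 81450 = 656155
Sum of weights = 421 + 259 + 331 + 995 + 761 + 905 = 3672
Weighted mean = 656155 / 3672 = 178.69145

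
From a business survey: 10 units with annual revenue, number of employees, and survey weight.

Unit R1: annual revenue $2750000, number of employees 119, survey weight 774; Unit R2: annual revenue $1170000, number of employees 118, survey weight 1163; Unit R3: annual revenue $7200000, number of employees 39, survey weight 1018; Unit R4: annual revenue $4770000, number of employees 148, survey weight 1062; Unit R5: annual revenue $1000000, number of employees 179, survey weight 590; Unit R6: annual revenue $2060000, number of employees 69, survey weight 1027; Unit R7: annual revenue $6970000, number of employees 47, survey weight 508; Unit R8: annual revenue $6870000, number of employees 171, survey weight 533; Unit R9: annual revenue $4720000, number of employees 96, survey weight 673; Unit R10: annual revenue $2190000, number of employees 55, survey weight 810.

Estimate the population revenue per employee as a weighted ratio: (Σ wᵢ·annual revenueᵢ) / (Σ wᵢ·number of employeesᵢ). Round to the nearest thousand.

Σ wᵢ·y = 30743100000
Σ wᵢ·x = 119×774 + 118×1163 + 39×1018 + 148×1062 + 179×590 + 69×1027 + 47×508 + 171×533 + 96×673 + 55×810
  = 92106 + 137234 + 39702 + 157176 + 105610 + 70863 + 23876 + 91143 + 64608 + 44550 = 826868
Ratio = 30743100000 / 826868 = 37180.179

37000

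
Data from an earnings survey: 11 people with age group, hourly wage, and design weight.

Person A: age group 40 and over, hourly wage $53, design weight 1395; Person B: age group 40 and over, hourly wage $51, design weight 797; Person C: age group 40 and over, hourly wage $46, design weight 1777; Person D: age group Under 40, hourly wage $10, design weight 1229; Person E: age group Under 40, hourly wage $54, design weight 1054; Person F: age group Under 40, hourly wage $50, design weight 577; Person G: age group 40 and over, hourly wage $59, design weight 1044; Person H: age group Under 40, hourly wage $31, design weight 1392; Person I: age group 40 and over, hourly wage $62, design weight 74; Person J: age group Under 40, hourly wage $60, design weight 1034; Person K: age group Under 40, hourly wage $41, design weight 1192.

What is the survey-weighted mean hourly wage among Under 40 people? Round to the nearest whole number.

Under 40 rows: D, E, F, H, J, K
Weighted sum = 10×1229 + 54×1054 + 50×577 + 31×1392 + 60×1034 + 41×1192
  = 12290 + 56916 + 28850 + 43152 + 62040 + 48872 = 252120
Sum of weights = 1229 + 1054 + 577 + 1392 + 1034 + 1192 = 6478
Weighted mean = 252120 / 6478 = 38.91942

39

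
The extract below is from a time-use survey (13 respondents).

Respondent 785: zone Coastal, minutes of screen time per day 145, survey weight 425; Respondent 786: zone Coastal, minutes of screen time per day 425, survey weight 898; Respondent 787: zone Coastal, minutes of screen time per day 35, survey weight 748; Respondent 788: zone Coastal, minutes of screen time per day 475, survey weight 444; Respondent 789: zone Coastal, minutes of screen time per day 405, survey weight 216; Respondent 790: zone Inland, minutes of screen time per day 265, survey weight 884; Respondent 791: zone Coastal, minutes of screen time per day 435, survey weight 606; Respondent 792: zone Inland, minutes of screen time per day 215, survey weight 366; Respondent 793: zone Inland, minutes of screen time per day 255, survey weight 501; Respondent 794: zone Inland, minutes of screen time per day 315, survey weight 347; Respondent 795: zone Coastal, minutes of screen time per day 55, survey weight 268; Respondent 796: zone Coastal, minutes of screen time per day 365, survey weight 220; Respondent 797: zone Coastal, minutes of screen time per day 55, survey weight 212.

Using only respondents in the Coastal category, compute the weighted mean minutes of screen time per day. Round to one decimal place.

Coastal rows: 785, 786, 787, 788, 789, 791, 795, 796, 797
Weighted sum = 145×425 + 425×898 + 35×748 + 475×444 + 405×216 + 435×606 + 55×268 + 365×220 + 55×212
  = 1138145
Sum of weights = 4037
Weighted mean = 1138145 / 4037 = 281.92841

281.9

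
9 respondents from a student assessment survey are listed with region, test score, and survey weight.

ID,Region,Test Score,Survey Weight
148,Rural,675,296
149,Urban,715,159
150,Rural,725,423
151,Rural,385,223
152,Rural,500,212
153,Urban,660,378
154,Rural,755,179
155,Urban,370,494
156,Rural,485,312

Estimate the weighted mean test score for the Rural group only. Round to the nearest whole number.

Rural rows: 148, 150, 151, 152, 154, 156
Weighted sum = 675×296 + 725×423 + 385×223 + 500×212 + 755×179 + 485×312
  = 199800 + 306675 + 85855 + 106000 + 135145 + 151320 = 984795
Sum of weights = 296 + 423 + 223 + 212 + 179 + 312 = 1645
Weighted mean = 984795 / 1645 = 598.65957

599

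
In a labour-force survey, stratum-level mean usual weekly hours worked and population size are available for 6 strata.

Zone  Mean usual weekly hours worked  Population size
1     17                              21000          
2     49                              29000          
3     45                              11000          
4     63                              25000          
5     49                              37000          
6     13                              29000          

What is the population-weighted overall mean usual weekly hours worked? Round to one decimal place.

39.7

Σ Nₕ·x̄ₕ = 17×21000 + 49×29000 + 45×11000 + 63×25000 + 49×37000 + 13×29000
  = 357000 + 1421000 + 495000 + 1575000 + 1813000 + 377000 = 6038000
Σ Nₕ = 21000 + 29000 + 11000 + 25000 + 37000 + 29000 = 152000
Overall mean = 6038000 / 152000 = 39.723684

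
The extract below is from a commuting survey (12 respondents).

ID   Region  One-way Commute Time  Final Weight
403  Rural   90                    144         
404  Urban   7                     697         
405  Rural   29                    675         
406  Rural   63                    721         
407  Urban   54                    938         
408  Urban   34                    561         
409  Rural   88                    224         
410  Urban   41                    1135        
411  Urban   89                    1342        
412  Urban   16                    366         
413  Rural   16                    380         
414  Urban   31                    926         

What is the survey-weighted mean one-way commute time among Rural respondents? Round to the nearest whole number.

48

Rural rows: 403, 405, 406, 409, 413
Weighted sum = 90×144 + 29×675 + 63×721 + 88×224 + 16×380
  = 12960 + 19575 + 45423 + 19712 + 6080 = 103750
Sum of weights = 144 + 675 + 721 + 224 + 380 = 2144
Weighted mean = 103750 / 2144 = 48.390858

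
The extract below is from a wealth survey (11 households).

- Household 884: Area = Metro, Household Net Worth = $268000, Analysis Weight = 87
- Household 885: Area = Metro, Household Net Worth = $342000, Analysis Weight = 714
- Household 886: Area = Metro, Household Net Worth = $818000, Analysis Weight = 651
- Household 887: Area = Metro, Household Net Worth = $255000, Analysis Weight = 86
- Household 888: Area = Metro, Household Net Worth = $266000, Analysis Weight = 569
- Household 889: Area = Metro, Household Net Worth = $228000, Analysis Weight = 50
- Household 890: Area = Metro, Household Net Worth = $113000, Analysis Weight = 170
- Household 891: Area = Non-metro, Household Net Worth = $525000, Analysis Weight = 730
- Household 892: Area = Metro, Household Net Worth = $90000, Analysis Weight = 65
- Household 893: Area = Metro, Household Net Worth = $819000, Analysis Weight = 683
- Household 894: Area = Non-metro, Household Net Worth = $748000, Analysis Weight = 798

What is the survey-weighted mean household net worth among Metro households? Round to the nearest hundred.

510300

Metro rows: 884, 885, 886, 887, 888, 889, 890, 892, 893
Weighted sum = 1569143000
Sum of weights = 87 + 714 + 651 + 86 + 569 + 50 + 170 + 65 + 683 = 3075
Weighted mean = 1569143000 / 3075 = 510290.41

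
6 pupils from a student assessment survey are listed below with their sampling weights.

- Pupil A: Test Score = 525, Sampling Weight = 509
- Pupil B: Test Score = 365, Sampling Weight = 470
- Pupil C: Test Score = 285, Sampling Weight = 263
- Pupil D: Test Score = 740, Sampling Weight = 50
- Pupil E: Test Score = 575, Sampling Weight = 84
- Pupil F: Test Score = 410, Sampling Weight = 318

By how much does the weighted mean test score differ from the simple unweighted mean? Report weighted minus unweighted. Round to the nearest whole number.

Unweighted sum = 525 + 365 + 285 + 740 + 575 + 410 = 2900
Unweighted mean = 2900 / 6 = 483.33333
Weighted sum = 525×509 + 365×470 + 285×263 + 740×50 + 575×84 + 410×318
  = 729410
Sum of weights = 509 + 470 + 263 + 50 + 84 + 318 = 1694
Weighted mean = 729410 / 1694 = 430.58442
Difference (weighted minus unweighted) = -52.748918

-53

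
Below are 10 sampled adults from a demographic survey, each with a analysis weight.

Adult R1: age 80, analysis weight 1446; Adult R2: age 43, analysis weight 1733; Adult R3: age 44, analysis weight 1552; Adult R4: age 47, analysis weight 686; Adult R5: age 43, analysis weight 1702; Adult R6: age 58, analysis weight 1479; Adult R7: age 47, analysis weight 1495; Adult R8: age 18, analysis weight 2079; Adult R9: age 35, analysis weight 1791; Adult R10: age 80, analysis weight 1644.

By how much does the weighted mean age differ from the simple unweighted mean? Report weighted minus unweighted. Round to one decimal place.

-1.3

Unweighted sum = 80 + 43 + 44 + 47 + 43 + 58 + 47 + 18 + 35 + 80 = 495
Unweighted mean = 495 / 10 = 49.5
Weighted sum = 80×1446 + 43×1733 + 44×1552 + 47×686 + 43×1702 + 58×1479 + 47×1495 + 18×2079 + 35×1791 + 80×1644
  = 115680 + 74519 + 68288 + 32242 + 73186 + 85782 + 70265 + 37422 + 62685 + 131520 = 751589
Sum of weights = 1446 + 1733 + 1552 + 686 + 1702 + 1479 + 1495 + 2079 + 1791 + 1644 = 15607
Weighted mean = 751589 / 15607 = 48.157173
Difference (weighted minus unweighted) = -1.3428269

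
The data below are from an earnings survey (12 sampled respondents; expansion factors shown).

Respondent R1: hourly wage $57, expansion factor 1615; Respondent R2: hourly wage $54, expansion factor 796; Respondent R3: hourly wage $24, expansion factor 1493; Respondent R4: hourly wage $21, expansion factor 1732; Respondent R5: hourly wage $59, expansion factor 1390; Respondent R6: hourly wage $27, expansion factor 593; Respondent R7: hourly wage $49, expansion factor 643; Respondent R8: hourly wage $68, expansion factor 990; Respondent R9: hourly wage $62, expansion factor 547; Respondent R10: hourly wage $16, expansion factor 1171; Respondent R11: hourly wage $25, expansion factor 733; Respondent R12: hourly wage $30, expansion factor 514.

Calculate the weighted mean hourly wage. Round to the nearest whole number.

Weighted sum = 57×1615 + 54×796 + 24×1493 + 21×1732 + 59×1390 + 27×593 + 49×643 + 68×990 + 62×547 + 16×1171 + 25×733 + 30×514
  = 92055 + 42984 + 35832 + 36372 + 82010 + 16011 + 31507 + 67320 + 33914 + 18736 + 18325 + 15420 = 490486
Sum of weights = 1615 + 796 + 1493 + 1732 + 1390 + 593 + 643 + 990 + 547 + 1171 + 733 + 514 = 12217
Weighted mean = 490486 / 12217 = 40.147827

40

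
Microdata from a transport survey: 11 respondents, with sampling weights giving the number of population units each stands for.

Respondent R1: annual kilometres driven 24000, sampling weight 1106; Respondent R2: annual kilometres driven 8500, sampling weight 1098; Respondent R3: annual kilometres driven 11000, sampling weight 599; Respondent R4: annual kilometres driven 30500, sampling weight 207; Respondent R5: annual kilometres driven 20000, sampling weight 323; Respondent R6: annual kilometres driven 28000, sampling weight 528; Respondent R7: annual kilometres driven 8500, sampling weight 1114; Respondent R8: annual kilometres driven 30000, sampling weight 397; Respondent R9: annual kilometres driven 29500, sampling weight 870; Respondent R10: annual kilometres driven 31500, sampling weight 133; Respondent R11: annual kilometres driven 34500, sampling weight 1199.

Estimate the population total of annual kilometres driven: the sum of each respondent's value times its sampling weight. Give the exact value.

Weighted total = 24000×1106 + 8500×1098 + 11000×599 + 30500×207 + 20000×323 + 28000×528 + 8500×1114 + 30000×397 + 29500×870 + 31500×133 + 34500×1199
  = 26544000 + 9333000 + 6589000 + 6313500 + 6460000 + 14784000 + 9469000 + 11910000 + 25665000 + 4189500 + 41365500 = 162622500

162622500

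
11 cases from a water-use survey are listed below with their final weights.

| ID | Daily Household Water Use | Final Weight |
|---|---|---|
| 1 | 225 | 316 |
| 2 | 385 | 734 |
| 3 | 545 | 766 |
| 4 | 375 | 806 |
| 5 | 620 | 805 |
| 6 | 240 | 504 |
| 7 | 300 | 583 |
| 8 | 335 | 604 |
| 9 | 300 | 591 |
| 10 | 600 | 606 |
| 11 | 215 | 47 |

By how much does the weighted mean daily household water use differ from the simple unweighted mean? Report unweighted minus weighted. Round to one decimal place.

Unweighted sum = 225 + 385 + 545 + 375 + 620 + 240 + 300 + 335 + 300 + 600 + 215 = 4140
Unweighted mean = 4140 / 11 = 376.36364
Weighted sum = 2621715
Sum of weights = 316 + 734 + 766 + 806 + 805 + 504 + 583 + 604 + 591 + 606 + 47 = 6362
Weighted mean = 2621715 / 6362 = 412.08975
Difference (unweighted minus weighted) = -35.726115

-35.7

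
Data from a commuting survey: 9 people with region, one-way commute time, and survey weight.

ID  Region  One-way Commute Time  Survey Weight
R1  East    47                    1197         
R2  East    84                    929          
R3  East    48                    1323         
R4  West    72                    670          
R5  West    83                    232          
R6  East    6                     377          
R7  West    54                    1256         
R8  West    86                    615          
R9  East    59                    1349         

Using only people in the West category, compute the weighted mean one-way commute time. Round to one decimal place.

West rows: R4, R5, R7, R8
Weighted sum = 72×670 + 83×232 + 54×1256 + 86×615
  = 48240 + 19256 + 67824 + 52890 = 188210
Sum of weights = 670 + 232 + 1256 + 615 = 2773
Weighted mean = 188210 / 2773 = 67.87234

67.9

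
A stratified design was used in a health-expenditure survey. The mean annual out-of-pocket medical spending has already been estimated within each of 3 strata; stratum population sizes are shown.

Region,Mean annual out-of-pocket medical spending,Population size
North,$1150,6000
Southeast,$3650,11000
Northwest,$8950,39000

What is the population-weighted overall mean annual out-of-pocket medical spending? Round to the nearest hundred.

Σ Nₕ·x̄ₕ = 1150×6000 + 3650×11000 + 8950×39000
  = 6900000 + 40150000 + 349050000 = 396100000
Σ Nₕ = 6000 + 11000 + 39000 = 56000
Overall mean = 396100000 / 56000 = 7073.2143

7100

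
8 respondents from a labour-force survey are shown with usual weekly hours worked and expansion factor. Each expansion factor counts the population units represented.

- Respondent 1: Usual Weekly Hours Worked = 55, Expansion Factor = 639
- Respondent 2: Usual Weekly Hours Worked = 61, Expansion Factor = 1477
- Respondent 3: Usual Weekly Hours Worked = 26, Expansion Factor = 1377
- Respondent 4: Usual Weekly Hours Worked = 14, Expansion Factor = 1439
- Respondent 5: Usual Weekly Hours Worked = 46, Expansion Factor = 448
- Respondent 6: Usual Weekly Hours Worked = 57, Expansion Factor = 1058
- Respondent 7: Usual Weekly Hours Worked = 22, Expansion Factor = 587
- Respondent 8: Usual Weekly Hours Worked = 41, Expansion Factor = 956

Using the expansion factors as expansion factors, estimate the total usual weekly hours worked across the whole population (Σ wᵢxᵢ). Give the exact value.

Weighted total = 314214

314214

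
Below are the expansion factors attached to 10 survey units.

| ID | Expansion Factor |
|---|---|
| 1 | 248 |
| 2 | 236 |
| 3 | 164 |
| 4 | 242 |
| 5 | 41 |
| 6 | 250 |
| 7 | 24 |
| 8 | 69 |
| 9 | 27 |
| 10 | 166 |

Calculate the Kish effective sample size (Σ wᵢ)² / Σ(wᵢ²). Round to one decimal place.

7.2

Σ wᵢ = 248 + 236 + 164 + 242 + 41 + 250 + 24 + 69 + 27 + 166 = 1467
Σ wᵢ² = 61504 + 55696 + 26896 + 58564 + 1681 + 62500 + 576 + 4761 + 729 + 27556 = 300463
n_eff = 1467² / 300463 = 2152089 / 300463 = 7.1625758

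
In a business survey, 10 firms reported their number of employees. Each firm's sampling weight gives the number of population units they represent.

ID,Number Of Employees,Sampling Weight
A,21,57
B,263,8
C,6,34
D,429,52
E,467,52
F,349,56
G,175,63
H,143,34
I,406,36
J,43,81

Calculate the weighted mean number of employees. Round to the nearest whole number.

219

Weighted sum = 21×57 + 263×8 + 6×34 + 429×52 + 467×52 + 349×56 + 175×63 + 143×34 + 406×36 + 43×81
  = 103627
Sum of weights = 57 + 8 + 34 + 52 + 52 + 56 + 63 + 34 + 36 + 81 = 473
Weighted mean = 103627 / 473 = 219.08457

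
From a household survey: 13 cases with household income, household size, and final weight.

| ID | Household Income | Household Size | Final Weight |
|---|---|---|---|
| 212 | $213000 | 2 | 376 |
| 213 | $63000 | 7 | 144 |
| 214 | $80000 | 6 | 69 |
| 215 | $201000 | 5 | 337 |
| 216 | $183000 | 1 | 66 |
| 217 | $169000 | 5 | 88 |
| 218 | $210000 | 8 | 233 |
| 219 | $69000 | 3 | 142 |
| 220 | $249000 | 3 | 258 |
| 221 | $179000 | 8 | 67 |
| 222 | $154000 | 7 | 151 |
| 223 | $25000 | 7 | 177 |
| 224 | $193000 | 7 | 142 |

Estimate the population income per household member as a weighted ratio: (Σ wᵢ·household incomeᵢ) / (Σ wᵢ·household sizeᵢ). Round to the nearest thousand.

Σ wᵢ·y = 379415000
Σ wᵢ·x = 11255
Ratio = 379415000 / 11255 = 33710.795

34000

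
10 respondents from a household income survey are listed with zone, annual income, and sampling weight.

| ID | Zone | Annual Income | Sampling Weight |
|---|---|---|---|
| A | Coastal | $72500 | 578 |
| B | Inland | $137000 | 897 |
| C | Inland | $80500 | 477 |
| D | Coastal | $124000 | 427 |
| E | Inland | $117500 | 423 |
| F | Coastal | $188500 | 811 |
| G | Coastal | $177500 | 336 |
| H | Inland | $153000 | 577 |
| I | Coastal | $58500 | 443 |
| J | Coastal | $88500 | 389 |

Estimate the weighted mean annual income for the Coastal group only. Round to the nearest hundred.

Coastal rows: A, D, F, G, I, J
Weighted sum = 72500×578 + 124000×427 + 188500×811 + 177500×336 + 58500×443 + 88500×389
  = 367708500
Sum of weights = 578 + 427 + 811 + 336 + 443 + 389 = 2984
Weighted mean = 367708500 / 2984 = 123226.71

123200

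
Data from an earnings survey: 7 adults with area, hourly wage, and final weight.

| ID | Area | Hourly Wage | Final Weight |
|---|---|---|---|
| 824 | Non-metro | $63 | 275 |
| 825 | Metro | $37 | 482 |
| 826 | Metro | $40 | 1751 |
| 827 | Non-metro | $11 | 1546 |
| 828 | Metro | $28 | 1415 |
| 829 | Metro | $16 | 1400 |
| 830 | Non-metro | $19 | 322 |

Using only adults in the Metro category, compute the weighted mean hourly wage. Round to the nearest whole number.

30

Metro rows: 825, 826, 828, 829
Weighted sum = 37×482 + 40×1751 + 28×1415 + 16×1400
  = 17834 + 70040 + 39620 + 22400 = 149894
Sum of weights = 482 + 1751 + 1415 + 1400 = 5048
Weighted mean = 149894 / 5048 = 29.69374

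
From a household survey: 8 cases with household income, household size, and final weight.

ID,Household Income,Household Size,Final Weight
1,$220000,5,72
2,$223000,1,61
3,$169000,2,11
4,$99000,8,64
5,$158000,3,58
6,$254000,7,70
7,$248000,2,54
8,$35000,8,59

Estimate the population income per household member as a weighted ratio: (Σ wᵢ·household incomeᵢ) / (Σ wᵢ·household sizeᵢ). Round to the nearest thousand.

Σ wᵢ·y = 220000×72 + 223000×61 + 169000×11 + 99000×64 + 158000×58 + 254000×70 + 248000×54 + 35000×59
  = 15840000 + 13603000 + 1859000 + 6336000 + 9164000 + 17780000 + 13392000 + 2065000 = 80039000
Σ wᵢ·x = 5×72 + 1×61 + 2×11 + 8×64 + 3×58 + 7×70 + 2×54 + 8×59
  = 2199
Ratio = 80039000 / 2199 = 36397.908

36000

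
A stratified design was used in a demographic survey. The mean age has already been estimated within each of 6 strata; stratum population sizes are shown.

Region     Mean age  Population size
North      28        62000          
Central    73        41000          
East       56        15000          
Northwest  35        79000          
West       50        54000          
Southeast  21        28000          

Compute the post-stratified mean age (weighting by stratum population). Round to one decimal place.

Σ Nₕ·x̄ₕ = 28×62000 + 73×41000 + 56×15000 + 35×79000 + 50×54000 + 21×28000
  = 1736000 + 2993000 + 840000 + 2765000 + 2700000 + 588000 = 11622000
Σ Nₕ = 62000 + 41000 + 15000 + 79000 + 54000 + 28000 = 279000
Overall mean = 11622000 / 279000 = 41.655914

41.7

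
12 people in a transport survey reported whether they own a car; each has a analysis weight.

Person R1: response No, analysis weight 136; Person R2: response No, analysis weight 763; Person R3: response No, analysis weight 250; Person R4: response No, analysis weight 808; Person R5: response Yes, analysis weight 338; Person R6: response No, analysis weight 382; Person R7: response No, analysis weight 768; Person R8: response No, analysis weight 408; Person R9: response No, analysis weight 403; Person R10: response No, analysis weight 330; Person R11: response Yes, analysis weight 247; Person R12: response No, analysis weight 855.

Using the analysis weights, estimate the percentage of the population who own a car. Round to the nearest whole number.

10

Sum of weights for 'Yes' = 338 + 247 = 585
Total weight = 136 + 763 + 250 + 808 + 338 + 382 + 768 + 408 + 403 + 330 + 247 + 855 = 5688
Weighted proportion = 585 / 5688 = 0.1028481 → 10.28481%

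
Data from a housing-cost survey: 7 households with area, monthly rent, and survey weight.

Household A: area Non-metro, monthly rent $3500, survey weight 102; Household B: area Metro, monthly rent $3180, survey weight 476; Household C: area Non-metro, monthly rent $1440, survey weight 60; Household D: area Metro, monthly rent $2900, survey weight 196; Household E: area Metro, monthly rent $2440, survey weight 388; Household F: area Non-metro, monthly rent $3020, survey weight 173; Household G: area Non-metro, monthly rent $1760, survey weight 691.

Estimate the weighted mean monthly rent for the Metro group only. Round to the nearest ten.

Metro rows: B, D, E
Weighted sum = 3180×476 + 2900×196 + 2440×388
  = 3028800
Sum of weights = 476 + 196 + 388 = 1060
Weighted mean = 3028800 / 1060 = 2857.3585

2860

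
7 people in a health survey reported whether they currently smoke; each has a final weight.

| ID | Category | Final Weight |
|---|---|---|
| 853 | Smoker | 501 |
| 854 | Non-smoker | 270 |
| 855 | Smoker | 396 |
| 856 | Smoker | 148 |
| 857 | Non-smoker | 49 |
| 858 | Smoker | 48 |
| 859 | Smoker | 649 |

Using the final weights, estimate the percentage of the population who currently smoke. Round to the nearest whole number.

Sum of weights for 'Smoker' = 501 + 396 + 148 + 48 + 649 = 1742
Total weight = 501 + 270 + 396 + 148 + 49 + 48 + 649 = 2061
Weighted proportion = 1742 / 2061 = 0.84522077 → 84.522077%

85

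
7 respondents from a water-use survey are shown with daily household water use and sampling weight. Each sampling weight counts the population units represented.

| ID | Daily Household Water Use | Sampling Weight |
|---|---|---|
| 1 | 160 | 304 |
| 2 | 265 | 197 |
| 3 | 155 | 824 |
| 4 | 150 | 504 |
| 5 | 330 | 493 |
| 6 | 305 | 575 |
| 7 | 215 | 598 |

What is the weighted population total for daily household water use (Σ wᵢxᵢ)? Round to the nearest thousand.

771000

Weighted total = 160×304 + 265×197 + 155×824 + 150×504 + 330×493 + 305×575 + 215×598
  = 48640 + 52205 + 127720 + 75600 + 162690 + 175375 + 128570 = 770800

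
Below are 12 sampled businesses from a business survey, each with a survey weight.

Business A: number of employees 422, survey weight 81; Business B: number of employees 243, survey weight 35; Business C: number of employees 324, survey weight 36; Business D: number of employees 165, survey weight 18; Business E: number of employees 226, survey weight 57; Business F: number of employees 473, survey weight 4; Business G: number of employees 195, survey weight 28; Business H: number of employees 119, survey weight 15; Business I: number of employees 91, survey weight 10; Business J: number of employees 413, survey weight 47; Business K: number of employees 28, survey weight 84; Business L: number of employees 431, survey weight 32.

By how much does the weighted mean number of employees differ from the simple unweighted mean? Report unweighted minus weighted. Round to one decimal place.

1.8

Unweighted sum = 3130
Unweighted mean = 3130 / 12 = 260.83333
Weighted sum = 422×81 + 243×35 + 324×36 + 165×18 + 226×57 + 473×4 + 195×28 + 119×15 + 91×10 + 413×47 + 28×84 + 431×32
  = 115805
Sum of weights = 81 + 35 + 36 + 18 + 57 + 4 + 28 + 15 + 10 + 47 + 84 + 32 = 447
Weighted mean = 115805 / 447 = 259.07159
Difference (unweighted minus weighted) = 1.761745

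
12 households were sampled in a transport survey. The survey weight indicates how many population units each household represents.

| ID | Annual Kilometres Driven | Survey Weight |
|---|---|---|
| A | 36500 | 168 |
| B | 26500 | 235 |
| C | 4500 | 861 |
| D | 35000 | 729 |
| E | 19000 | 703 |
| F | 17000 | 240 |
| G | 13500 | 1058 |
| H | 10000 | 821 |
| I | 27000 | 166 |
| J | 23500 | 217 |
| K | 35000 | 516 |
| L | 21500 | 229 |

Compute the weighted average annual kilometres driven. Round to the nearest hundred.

19200

Weighted sum = 114244000
Sum of weights = 168 + 235 + 861 + 729 + 703 + 240 + 1058 + 821 + 166 + 217 + 516 + 229 = 5943
Weighted mean = 114244000 / 5943 = 19223.288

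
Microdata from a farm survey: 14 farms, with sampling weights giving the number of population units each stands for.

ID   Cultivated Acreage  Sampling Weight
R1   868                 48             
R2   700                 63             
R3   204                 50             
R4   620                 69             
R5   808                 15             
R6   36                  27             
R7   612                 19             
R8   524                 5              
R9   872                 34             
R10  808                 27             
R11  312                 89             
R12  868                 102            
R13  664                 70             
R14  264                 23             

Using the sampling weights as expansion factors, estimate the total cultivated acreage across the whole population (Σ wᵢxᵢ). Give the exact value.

386404

Weighted total = 386404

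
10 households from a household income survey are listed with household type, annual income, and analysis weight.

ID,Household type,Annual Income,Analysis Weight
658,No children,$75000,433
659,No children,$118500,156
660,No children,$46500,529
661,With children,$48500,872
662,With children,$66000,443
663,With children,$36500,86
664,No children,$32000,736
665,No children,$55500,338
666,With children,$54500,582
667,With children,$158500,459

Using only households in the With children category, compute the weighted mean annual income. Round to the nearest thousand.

73000

With children rows: 661, 662, 663, 666, 667
Weighted sum = 48500×872 + 66000×443 + 36500×86 + 54500×582 + 158500×459
  = 42292000 + 29238000 + 3139000 + 31719000 + 72751500 = 179139500
Sum of weights = 872 + 443 + 86 + 582 + 459 = 2442
Weighted mean = 179139500 / 2442 = 73357.699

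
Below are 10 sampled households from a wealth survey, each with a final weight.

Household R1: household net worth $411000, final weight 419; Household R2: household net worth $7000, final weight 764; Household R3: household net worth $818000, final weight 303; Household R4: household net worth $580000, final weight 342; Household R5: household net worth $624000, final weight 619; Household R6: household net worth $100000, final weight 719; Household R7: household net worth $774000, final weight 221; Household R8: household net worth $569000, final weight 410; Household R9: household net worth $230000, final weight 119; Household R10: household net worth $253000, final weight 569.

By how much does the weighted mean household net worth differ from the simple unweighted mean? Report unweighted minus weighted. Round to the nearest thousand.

67000

Unweighted sum = 411000 + 7000 + 818000 + 580000 + 624000 + 100000 + 774000 + 569000 + 230000 + 253000 = 4366000
Unweighted mean = 4366000 / 10 = 436600
Weighted sum = 411000×419 + 7000×764 + 818000×303 + 580000×342 + 624000×619 + 100000×719 + 774000×221 + 569000×410 + 230000×119 + 253000×569
  = 172209000 + 5348000 + 247854000 + 198360000 + 386256000 + 71900000 + 171054000 + 233290000 + 27370000 + 143957000 = 1657598000
Sum of weights = 419 + 764 + 303 + 342 + 619 + 719 + 221 + 410 + 119 + 569 = 4485
Weighted mean = 1657598000 / 4485 = 369587.07
Difference (unweighted minus weighted) = 67012.932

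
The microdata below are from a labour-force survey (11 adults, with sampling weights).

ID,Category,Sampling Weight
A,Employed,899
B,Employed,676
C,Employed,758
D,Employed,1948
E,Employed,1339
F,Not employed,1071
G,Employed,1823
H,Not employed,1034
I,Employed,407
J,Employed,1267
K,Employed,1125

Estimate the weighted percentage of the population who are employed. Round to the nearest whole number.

Sum of weights for 'Employed' = 899 + 676 + 758 + 1948 + 1339 + 1823 + 407 + 1267 + 1125 = 10242
Total weight = 12347
Weighted proportion = 10242 / 12347 = 0.82951324 → 82.951324%

83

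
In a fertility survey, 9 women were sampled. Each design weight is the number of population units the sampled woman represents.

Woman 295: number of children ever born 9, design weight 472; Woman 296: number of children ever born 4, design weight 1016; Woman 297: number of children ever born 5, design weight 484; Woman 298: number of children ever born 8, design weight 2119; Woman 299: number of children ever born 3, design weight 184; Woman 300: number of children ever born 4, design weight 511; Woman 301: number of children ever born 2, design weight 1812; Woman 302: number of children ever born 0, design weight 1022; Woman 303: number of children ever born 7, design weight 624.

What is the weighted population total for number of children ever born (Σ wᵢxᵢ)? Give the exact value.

38272

Weighted total = 9×472 + 4×1016 + 5×484 + 8×2119 + 3×184 + 4×511 + 2×1812 + 0×1022 + 7×624
  = 38272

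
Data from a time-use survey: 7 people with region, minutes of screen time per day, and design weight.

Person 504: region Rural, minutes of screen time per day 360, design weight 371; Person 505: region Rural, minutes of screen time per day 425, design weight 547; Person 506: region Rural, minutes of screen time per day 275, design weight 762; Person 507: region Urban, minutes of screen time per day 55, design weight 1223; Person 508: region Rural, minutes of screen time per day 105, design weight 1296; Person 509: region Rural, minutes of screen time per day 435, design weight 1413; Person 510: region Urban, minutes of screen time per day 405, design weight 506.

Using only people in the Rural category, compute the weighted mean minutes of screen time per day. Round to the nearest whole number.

302

Rural rows: 504, 505, 506, 508, 509
Weighted sum = 360×371 + 425×547 + 275×762 + 105×1296 + 435×1413
  = 133560 + 232475 + 209550 + 136080 + 614655 = 1326320
Sum of weights = 371 + 547 + 762 + 1296 + 1413 = 4389
Weighted mean = 1326320 / 4389 = 302.19184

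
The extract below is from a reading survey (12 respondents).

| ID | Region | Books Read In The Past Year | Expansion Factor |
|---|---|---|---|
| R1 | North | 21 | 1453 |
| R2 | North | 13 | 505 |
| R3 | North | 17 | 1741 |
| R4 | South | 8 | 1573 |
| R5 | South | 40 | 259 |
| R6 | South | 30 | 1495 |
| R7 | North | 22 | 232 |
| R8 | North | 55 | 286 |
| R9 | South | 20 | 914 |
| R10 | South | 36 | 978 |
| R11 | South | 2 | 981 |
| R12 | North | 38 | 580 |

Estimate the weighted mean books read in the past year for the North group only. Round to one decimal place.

22.8

North rows: R1, R2, R3, R7, R8, R12
Weighted sum = 21×1453 + 13×505 + 17×1741 + 22×232 + 55×286 + 38×580
  = 109549
Sum of weights = 1453 + 505 + 1741 + 232 + 286 + 580 = 4797
Weighted mean = 109549 / 4797 = 22.836981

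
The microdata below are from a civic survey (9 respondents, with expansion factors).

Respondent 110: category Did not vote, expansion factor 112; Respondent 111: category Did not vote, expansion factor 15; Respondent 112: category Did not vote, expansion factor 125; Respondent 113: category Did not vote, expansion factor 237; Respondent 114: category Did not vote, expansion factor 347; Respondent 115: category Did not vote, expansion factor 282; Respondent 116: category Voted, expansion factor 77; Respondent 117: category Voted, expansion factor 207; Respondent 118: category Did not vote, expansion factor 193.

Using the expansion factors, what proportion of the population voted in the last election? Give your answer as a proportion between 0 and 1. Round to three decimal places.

0.178

Sum of weights for 'Voted' = 77 + 207 = 284
Total weight = 112 + 15 + 125 + 237 + 347 + 282 + 77 + 207 + 193 = 1595
Weighted proportion = 284 / 1595 = 0.17805643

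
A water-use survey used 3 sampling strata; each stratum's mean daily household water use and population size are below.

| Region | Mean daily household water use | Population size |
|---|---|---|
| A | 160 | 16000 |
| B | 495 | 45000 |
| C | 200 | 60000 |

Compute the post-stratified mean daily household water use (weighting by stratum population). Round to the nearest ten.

300

Σ Nₕ·x̄ₕ = 160×16000 + 495×45000 + 200×60000
  = 2560000 + 22275000 + 12000000 = 36835000
Σ Nₕ = 121000
Overall mean = 36835000 / 121000 = 304.42149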